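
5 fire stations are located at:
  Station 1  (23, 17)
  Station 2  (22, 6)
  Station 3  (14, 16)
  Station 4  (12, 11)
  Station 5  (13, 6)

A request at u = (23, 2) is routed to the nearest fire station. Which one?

Since √ is increasing, it suffices to compare squared distances:
d²(u, Station 1) = (23−23)² + (2−17)² = 0 + 225 = 225
d²(u, Station 2) = (23−22)² + (2−6)² = 1 + 16 = 17
d²(u, Station 3) = (23−14)² + (2−16)² = 81 + 196 = 277
d²(u, Station 4) = (23−12)² + (2−11)² = 121 + 81 = 202
d²(u, Station 5) = (23−13)² + (2−6)² = 100 + 16 = 116
The smallest is to Station 2, so u lies in the Voronoi region of Station 2.

Station 2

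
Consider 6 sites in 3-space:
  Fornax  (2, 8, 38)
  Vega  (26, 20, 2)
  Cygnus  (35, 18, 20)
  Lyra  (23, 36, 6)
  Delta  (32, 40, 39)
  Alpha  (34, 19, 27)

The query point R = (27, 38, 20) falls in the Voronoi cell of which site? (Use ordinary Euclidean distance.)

Compare squared distances (the ordering matches that of the actual distances):
d²(R, Fornax) = (27−2)² + (38−8)² + (20−38)² = 625 + 900 + 324 = 1849
d²(R, Vega) = (27−26)² + (38−20)² + (20−2)² = 1 + 324 + 324 = 649
d²(R, Cygnus) = (27−35)² + (38−18)² + (20−20)² = 64 + 400 + 0 = 464
d²(R, Lyra) = (27−23)² + (38−36)² + (20−6)² = 16 + 4 + 196 = 216
d²(R, Delta) = (27−32)² + (38−40)² + (20−39)² = 25 + 4 + 361 = 390
d²(R, Alpha) = (27−34)² + (38−19)² + (20−27)² = 49 + 361 + 49 = 459
The smallest is to Lyra, so R lies in the Voronoi region of Lyra.

Lyra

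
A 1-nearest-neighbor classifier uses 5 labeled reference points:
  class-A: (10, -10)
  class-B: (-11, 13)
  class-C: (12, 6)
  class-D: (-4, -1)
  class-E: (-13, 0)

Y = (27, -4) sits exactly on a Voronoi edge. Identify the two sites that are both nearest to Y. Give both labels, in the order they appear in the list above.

Squared distances from Y to each site:
d²(Y, class-A) = (27−10)² + (-4−(-10))² = 289 + 36 = 325
d²(Y, class-B) = (27−(-11))² + (-4−13)² = 1444 + 289 = 1733
d²(Y, class-C) = (27−12)² + (-4−6)² = 225 + 100 = 325
d²(Y, class-D) = (27−(-4))² + (-4−(-1))² = 961 + 9 = 970
d²(Y, class-E) = (27−(-13))² + (-4−0)² = 1600 + 16 = 1616
Y is equidistant from class-A and class-C (both at squared distance 325), and every other site is strictly farther — so Y lies on the class-A–class-C Voronoi edge.

class-A and class-C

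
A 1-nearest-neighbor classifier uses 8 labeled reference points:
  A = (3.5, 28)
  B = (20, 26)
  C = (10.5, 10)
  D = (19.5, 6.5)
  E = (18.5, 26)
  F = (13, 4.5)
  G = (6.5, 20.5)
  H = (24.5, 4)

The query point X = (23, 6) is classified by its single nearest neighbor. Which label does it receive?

Squared Euclidean distances:
|XA|² = (23−3.5)² + (6−28)² = 380.25 + 484 = 864.25
|XB|² = (23−20)² + (6−26)² = 9 + 400 = 409
|XC|² = (23−10.5)² + (6−10)² = 156.25 + 16 = 172.25
|XD|² = (23−19.5)² + (6−6.5)² = 12.25 + 0.25 = 12.5
|XE|² = (23−18.5)² + (6−26)² = 20.25 + 400 = 420.25
|XF|² = (23−13)² + (6−4.5)² = 100 + 2.25 = 102.25
|XG|² = (23−6.5)² + (6−20.5)² = 272.25 + 210.25 = 482.5
|XH|² = (23−24.5)² + (6−4)² = 2.25 + 4 = 6.25
The smallest is to H, so X lies in the Voronoi region of H.

H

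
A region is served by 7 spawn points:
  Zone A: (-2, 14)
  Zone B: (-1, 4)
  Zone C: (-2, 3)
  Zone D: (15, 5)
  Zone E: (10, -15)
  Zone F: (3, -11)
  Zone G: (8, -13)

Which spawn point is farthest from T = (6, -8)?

Since √ is increasing, it suffices to compare squared distances:
d²(T, Zone A) = (6−(-2))² + (-8−14)² = 64 + 484 = 548
d²(T, Zone B) = (6−(-1))² + (-8−4)² = 49 + 144 = 193
d²(T, Zone C) = (6−(-2))² + (-8−3)² = 64 + 121 = 185
d²(T, Zone D) = (6−15)² + (-8−5)² = 81 + 169 = 250
d²(T, Zone E) = (6−10)² + (-8−(-15))² = 16 + 49 = 65
d²(T, Zone F) = (6−3)² + (-8−(-11))² = 9 + 9 = 18
d²(T, Zone G) = (6−8)² + (-8−(-13))² = 4 + 25 = 29
The largest is to Zone A.

Zone A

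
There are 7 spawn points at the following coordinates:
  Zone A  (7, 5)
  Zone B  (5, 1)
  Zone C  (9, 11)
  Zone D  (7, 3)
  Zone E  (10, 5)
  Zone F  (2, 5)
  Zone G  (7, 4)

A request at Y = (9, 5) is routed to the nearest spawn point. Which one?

Since √ is increasing, it suffices to compare squared distances:
d²(Y, Zone A) = (9−7)² + (5−5)² = 4 + 0 = 4
d²(Y, Zone B) = (9−5)² + (5−1)² = 16 + 16 = 32
d²(Y, Zone C) = (9−9)² + (5−11)² = 0 + 36 = 36
d²(Y, Zone D) = (9−7)² + (5−3)² = 4 + 4 = 8
d²(Y, Zone E) = (9−10)² + (5−5)² = 1 + 0 = 1
d²(Y, Zone F) = (9−2)² + (5−5)² = 49 + 0 = 49
d²(Y, Zone G) = (9−7)² + (5−4)² = 4 + 1 = 5
Zone E is nearest.

Zone E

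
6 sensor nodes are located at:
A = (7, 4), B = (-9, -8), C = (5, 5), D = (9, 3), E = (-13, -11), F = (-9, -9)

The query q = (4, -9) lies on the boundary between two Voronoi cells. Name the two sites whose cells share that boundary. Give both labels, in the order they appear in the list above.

D and F

Squared distances from q to each site:
|qA|² = 9 + 169 = 178
|qB|² = 169 + 1 = 170
|qC|² = 1 + 196 = 197
|qD|² = 25 + 144 = 169
|qE|² = 289 + 4 = 293
|qF|² = 169 + 0 = 169
q is equidistant from D and F (both at squared distance 169), and every other site is strictly farther — so q lies on the D–F Voronoi edge.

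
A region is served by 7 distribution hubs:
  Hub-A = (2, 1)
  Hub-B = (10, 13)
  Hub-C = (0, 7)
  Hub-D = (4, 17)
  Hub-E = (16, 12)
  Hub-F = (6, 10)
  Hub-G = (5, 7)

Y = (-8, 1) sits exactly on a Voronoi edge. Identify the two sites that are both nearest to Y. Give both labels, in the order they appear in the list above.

Squared distances from Y to each site:
d²(Y, Hub-A) = (-8−2)² + (1−1)² = 100 + 0 = 100
d²(Y, Hub-B) = (-8−10)² + (1−13)² = 324 + 144 = 468
d²(Y, Hub-C) = (-8−0)² + (1−7)² = 64 + 36 = 100
d²(Y, Hub-D) = (-8−4)² + (1−17)² = 144 + 256 = 400
d²(Y, Hub-E) = (-8−16)² + (1−12)² = 576 + 121 = 697
d²(Y, Hub-F) = (-8−6)² + (1−10)² = 196 + 81 = 277
d²(Y, Hub-G) = (-8−5)² + (1−7)² = 169 + 36 = 205
Y is equidistant from Hub-A and Hub-C (both at squared distance 100), and every other site is strictly farther — so Y lies on the Hub-A–Hub-C Voronoi edge.

Hub-A and Hub-C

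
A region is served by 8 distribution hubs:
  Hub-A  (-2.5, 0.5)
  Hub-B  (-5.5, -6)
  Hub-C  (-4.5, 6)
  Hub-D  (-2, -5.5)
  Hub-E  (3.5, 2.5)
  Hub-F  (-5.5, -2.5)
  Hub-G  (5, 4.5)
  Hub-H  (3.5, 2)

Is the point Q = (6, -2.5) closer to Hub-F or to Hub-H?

Hub-H

Compare squared distances:
d²(Q, Hub-F) = (6−(-5.5))² + (-2.5−(-2.5))² = 132.25 + 0 = 132.25
d²(Q, Hub-H) = (6−3.5)² + (-2.5−2)² = 6.25 + 20.25 = 26.5
132.25 > 26.5, so Hub-H is closer.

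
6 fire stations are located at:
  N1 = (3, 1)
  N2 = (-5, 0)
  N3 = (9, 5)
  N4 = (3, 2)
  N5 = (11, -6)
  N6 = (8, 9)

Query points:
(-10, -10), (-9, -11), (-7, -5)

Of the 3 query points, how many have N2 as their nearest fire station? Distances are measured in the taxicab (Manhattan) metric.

(-10, -10) — d to each: N1:24, N2:15, N3:34, N4:25, N5:25, N6:37 → nearest is N2
(-9, -11) — d to each: N1:24, N2:15, N3:34, N4:25, N5:25, N6:37 → nearest is N2
(-7, -5) — d to each: N1:16, N2:7, N3:26, N4:17, N5:19, N6:29 → nearest is N2
3 of the 3 points have N2 as nearest.

3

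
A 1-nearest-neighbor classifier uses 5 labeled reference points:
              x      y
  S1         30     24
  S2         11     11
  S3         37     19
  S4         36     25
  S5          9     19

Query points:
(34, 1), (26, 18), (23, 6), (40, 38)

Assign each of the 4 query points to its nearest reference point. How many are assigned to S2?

1

(34, 1) — d² to each: S1:545, S2:629, S3:333, S4:580, S5:949 → nearest is S3
(26, 18) — d² to each: S1:52, S2:274, S3:122, S4:149, S5:290 → nearest is S1
(23, 6) — d² to each: S1:373, S2:169, S3:365, S4:530, S5:365 → nearest is S2
(40, 38) — d² to each: S1:296, S2:1570, S3:370, S4:185, S5:1322 → nearest is S4
1 of the 4 points has S2 as nearest.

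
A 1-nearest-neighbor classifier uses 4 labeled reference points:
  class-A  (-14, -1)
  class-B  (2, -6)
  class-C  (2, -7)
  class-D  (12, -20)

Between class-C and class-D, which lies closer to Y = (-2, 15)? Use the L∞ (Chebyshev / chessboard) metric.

class-C

d(Y, class-C) = max(4, 22) = 22
d(Y, class-D) = max(14, 35) = 35
22 < 35, so class-C is closer.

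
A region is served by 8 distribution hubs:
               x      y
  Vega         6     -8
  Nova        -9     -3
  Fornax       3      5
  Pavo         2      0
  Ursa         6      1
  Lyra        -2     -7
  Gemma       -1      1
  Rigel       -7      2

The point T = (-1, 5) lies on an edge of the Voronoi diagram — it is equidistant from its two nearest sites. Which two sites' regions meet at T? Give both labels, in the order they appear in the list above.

Squared distances from T to each site:
d²(T, Vega) = (-1−6)² + (5−(-8))² = 49 + 169 = 218
d²(T, Nova) = (-1−(-9))² + (5−(-3))² = 64 + 64 = 128
d²(T, Fornax) = (-1−3)² + (5−5)² = 16 + 0 = 16
d²(T, Pavo) = (-1−2)² + (5−0)² = 9 + 25 = 34
d²(T, Ursa) = (-1−6)² + (5−1)² = 49 + 16 = 65
d²(T, Lyra) = (-1−(-2))² + (5−(-7))² = 1 + 144 = 145
d²(T, Gemma) = (-1−(-1))² + (5−1)² = 0 + 16 = 16
d²(T, Rigel) = (-1−(-7))² + (5−2)² = 36 + 9 = 45
T is equidistant from Fornax and Gemma (both at squared distance 16), and every other site is strictly farther — so T lies on the Fornax–Gemma Voronoi edge.

Fornax and Gemma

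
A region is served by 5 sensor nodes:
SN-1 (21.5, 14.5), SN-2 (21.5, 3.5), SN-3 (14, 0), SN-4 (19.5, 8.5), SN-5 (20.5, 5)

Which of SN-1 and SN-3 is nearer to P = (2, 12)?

SN-3

Compare squared distances:
d²(P, SN-1) = (2−21.5)² + (12−14.5)² = 380.25 + 6.25 = 386.5
d²(P, SN-3) = (2−14)² + (12−0)² = 144 + 144 = 288
386.5 > 288, so SN-3 is closer.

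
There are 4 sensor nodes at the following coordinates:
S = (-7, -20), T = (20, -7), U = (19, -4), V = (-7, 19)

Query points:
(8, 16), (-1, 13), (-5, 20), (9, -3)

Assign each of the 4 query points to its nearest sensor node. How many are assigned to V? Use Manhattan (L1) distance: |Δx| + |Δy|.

3

(8, 16) — d to each: S:51, T:35, U:31, V:18 → nearest is V
(-1, 13) — d to each: S:39, T:41, U:37, V:12 → nearest is V
(-5, 20) — d to each: S:42, T:52, U:48, V:3 → nearest is V
(9, -3) — d to each: S:33, T:15, U:11, V:38 → nearest is U
3 of the 4 points have V as nearest.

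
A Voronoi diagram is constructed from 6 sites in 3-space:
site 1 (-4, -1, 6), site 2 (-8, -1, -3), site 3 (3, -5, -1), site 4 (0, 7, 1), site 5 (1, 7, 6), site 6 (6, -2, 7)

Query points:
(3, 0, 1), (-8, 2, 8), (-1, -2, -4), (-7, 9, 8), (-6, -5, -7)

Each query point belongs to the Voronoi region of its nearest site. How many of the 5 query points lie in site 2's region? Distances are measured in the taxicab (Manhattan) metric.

2

(3, 0, 1) — d to each: site 1:13, site 2:16, site 3:7, site 4:10, site 5:14, site 6:11 → nearest is site 3
(-8, 2, 8) — d to each: site 1:9, site 2:14, site 3:27, site 4:20, site 5:16, site 6:19 → nearest is site 1
(-1, -2, -4) — d to each: site 1:14, site 2:9, site 3:10, site 4:15, site 5:21, site 6:18 → nearest is site 2
(-7, 9, 8) — d to each: site 1:15, site 2:22, site 3:33, site 4:16, site 5:12, site 6:25 → nearest is site 5
(-6, -5, -7) — d to each: site 1:19, site 2:10, site 3:15, site 4:26, site 5:32, site 6:29 → nearest is site 2
2 of the 5 points have site 2 as nearest.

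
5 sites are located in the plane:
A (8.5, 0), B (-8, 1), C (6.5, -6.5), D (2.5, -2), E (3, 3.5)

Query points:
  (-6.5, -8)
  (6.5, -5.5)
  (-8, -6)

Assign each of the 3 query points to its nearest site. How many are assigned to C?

1

(-6.5, -8) — d² to each: A:289, B:83.25, C:171.25, D:117, E:222.5 → nearest is B
(6.5, -5.5) — d² to each: A:34.25, B:252.5, C:1, D:28.25, E:93.25 → nearest is C
(-8, -6) — d² to each: A:308.25, B:49, C:210.5, D:126.25, E:211.25 → nearest is B
1 of the 3 points has C as nearest.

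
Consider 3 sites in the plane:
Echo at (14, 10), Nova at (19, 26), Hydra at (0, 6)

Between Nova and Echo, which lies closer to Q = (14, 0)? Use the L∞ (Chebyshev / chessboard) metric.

d(Q, Nova) = max(5, 26) = 26
d(Q, Echo) = max(0, 10) = 10
26 > 10, so Echo is closer.

Echo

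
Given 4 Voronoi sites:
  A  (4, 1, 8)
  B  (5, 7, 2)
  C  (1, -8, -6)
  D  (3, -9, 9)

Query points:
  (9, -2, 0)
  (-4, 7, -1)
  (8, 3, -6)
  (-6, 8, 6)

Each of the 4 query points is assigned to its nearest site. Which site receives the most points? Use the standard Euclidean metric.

B

(9, -2, 0) — d² to each: A:98, B:101, C:136, D:166 → nearest is A
(-4, 7, -1) — d² to each: A:181, B:90, C:275, D:405 → nearest is B
(8, 3, -6) — d² to each: A:216, B:89, C:170, D:394 → nearest is B
(-6, 8, 6) — d² to each: A:153, B:138, C:449, D:379 → nearest is B
Tally — A:1, B:3. B captures the most (3).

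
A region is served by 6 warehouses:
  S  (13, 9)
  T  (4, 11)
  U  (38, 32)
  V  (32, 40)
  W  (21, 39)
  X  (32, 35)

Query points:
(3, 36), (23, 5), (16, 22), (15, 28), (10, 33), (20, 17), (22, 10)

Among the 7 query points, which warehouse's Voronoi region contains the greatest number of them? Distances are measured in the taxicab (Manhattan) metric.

S

(3, 36) — d to each: S:37, T:26, U:39, V:33, W:21, X:30 → nearest is W
(23, 5) — d to each: S:14, T:25, U:42, V:44, W:36, X:39 → nearest is S
(16, 22) — d to each: S:16, T:23, U:32, V:34, W:22, X:29 → nearest is S
(15, 28) — d to each: S:21, T:28, U:27, V:29, W:17, X:24 → nearest is W
(10, 33) — d to each: S:27, T:28, U:29, V:29, W:17, X:24 → nearest is W
(20, 17) — d to each: S:15, T:22, U:33, V:35, W:23, X:30 → nearest is S
(22, 10) — d to each: S:10, T:19, U:38, V:40, W:30, X:35 → nearest is S
Tally — S:4, W:3. S captures the most (4).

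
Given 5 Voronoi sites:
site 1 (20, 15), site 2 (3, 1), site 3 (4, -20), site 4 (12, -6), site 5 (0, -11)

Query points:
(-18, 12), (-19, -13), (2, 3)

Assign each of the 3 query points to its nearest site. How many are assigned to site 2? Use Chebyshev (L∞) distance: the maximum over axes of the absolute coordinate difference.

2

(-18, 12) — d to each: site 1:38, site 2:21, site 3:32, site 4:30, site 5:23 → nearest is site 2
(-19, -13) — d to each: site 1:39, site 2:22, site 3:23, site 4:31, site 5:19 → nearest is site 5
(2, 3) — d to each: site 1:18, site 2:2, site 3:23, site 4:10, site 5:14 → nearest is site 2
2 of the 3 points have site 2 as nearest.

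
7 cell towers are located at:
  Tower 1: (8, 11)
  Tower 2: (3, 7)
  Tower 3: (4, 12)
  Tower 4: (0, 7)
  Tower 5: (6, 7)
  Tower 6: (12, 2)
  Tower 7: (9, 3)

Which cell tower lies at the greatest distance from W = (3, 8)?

Compare squared distances (the ordering matches that of the actual distances):
d²(W, Tower 1) = 25 + 9 = 34
d²(W, Tower 2) = 0 + 1 = 1
d²(W, Tower 3) = 1 + 16 = 17
d²(W, Tower 4) = 9 + 1 = 10
d²(W, Tower 5) = 9 + 1 = 10
d²(W, Tower 6) = 81 + 36 = 117
d²(W, Tower 7) = 36 + 25 = 61
The largest is to Tower 6.

Tower 6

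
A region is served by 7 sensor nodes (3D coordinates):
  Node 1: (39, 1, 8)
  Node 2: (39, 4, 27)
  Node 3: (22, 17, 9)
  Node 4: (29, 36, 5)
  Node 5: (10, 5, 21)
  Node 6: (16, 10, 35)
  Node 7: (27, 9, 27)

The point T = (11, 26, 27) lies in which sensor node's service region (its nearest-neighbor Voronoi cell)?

Node 6

Since √ is increasing, it suffices to compare squared distances:
d²(T, Node 1) = (11−39)² + (26−1)² + (27−8)² = 784 + 625 + 361 = 1770
d²(T, Node 2) = (11−39)² + (26−4)² + (27−27)² = 784 + 484 + 0 = 1268
d²(T, Node 3) = (11−22)² + (26−17)² + (27−9)² = 121 + 81 + 324 = 526
d²(T, Node 4) = (11−29)² + (26−36)² + (27−5)² = 324 + 100 + 484 = 908
d²(T, Node 5) = (11−10)² + (26−5)² + (27−21)² = 1 + 441 + 36 = 478
d²(T, Node 6) = (11−16)² + (26−10)² + (27−35)² = 25 + 256 + 64 = 345
d²(T, Node 7) = (11−27)² + (26−9)² + (27−27)² = 256 + 289 + 0 = 545
Minimum is at Node 6.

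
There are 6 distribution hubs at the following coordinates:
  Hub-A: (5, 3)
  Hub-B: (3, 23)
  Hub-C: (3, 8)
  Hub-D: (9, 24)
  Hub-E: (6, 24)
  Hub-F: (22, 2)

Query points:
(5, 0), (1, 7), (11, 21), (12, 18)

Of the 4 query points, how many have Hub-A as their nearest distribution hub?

(5, 0) — d² to each: Hub-A:9, Hub-B:533, Hub-C:68, Hub-D:592, Hub-E:577, Hub-F:293 → nearest is Hub-A
(1, 7) — d² to each: Hub-A:32, Hub-B:260, Hub-C:5, Hub-D:353, Hub-E:314, Hub-F:466 → nearest is Hub-C
(11, 21) — d² to each: Hub-A:360, Hub-B:68, Hub-C:233, Hub-D:13, Hub-E:34, Hub-F:482 → nearest is Hub-D
(12, 18) — d² to each: Hub-A:274, Hub-B:106, Hub-C:181, Hub-D:45, Hub-E:72, Hub-F:356 → nearest is Hub-D
1 of the 4 points has Hub-A as nearest.

1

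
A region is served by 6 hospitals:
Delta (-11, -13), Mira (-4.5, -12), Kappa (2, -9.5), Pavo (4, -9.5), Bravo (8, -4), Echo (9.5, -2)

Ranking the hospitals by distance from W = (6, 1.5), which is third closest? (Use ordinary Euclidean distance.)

Compare squared distances (the ordering matches that of the actual distances):
d²(W, Delta) = 289 + 210.25 = 499.25
d²(W, Mira) = 110.25 + 182.25 = 292.5
d²(W, Kappa) = 16 + 121 = 137
d²(W, Pavo) = 4 + 121 = 125
d²(W, Bravo) = 4 + 30.25 = 34.25
d²(W, Echo) = 12.25 + 12.25 = 24.5
Sorted ascending: Echo, Bravo, Pavo, Kappa, … — the third-nearest is Pavo.

Pavo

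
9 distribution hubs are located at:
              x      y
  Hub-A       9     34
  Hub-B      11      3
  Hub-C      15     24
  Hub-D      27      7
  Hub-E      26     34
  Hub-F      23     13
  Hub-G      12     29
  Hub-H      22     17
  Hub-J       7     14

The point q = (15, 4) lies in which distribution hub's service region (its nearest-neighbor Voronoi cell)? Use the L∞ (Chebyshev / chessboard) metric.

d(q, Hub-A) = max(6, 30) = 30
d(q, Hub-B) = max(4, 1) = 4
d(q, Hub-C) = max(0, 20) = 20
d(q, Hub-D) = max(12, 3) = 12
d(q, Hub-E) = max(11, 30) = 30
d(q, Hub-F) = max(8, 9) = 9
d(q, Hub-G) = max(3, 25) = 25
d(q, Hub-H) = max(7, 13) = 13
d(q, Hub-J) = max(8, 10) = 10
Hub-B is nearest.

Hub-B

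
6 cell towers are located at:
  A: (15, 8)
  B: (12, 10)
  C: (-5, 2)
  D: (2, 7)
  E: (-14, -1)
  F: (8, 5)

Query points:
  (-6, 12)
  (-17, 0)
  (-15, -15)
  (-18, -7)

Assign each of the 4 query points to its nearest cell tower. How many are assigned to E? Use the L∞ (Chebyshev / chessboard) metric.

(-6, 12) — d to each: A:21, B:18, C:10, D:8, E:13, F:14 → nearest is D
(-17, 0) — d to each: A:32, B:29, C:12, D:19, E:3, F:25 → nearest is E
(-15, -15) — d to each: A:30, B:27, C:17, D:22, E:14, F:23 → nearest is E
(-18, -7) — d to each: A:33, B:30, C:13, D:20, E:6, F:26 → nearest is E
3 of the 4 points have E as nearest.

3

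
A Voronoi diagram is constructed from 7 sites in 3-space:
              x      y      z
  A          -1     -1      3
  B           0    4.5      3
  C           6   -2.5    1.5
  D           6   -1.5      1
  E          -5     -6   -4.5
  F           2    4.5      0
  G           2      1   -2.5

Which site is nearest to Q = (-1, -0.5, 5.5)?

Since √ is increasing, it suffices to compare squared distances:
|QA|² = 0 + 0.25 + 6.25 = 6.5
|QB|² = 1 + 25 + 6.25 = 32.25
|QC|² = 49 + 4 + 16 = 69
|QD|² = 49 + 1 + 20.25 = 70.25
|QE|² = 16 + 30.25 + 100 = 146.25
|QF|² = 9 + 25 + 30.25 = 64.25
|QG|² = 9 + 2.25 + 64 = 75.25
The smallest is to A, so Q lies in the Voronoi region of A.

A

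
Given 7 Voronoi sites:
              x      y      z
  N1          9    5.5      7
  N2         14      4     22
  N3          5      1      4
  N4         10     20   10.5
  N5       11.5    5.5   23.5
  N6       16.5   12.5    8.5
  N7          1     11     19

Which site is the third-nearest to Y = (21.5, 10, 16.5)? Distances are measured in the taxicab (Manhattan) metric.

N5

d(Y,N1) = |21.5−9| + |10−5.5| + |16.5−7| = 12.5 + 4.5 + 9.5 = 26.5
d(Y,N2) = |21.5−14| + |10−4| + |16.5−22| = 7.5 + 6 + 5.5 = 19
d(Y,N3) = |21.5−5| + |10−1| + |16.5−4| = 16.5 + 9 + 12.5 = 38
d(Y,N4) = |21.5−10| + |10−20| + |16.5−10.5| = 11.5 + 10 + 6 = 27.5
d(Y,N5) = |21.5−11.5| + |10−5.5| + |16.5−23.5| = 10 + 4.5 + 7 = 21.5
d(Y,N6) = |21.5−16.5| + |10−12.5| + |16.5−8.5| = 5 + 2.5 + 8 = 15.5
d(Y,N7) = |21.5−1| + |10−11| + |16.5−19| = 20.5 + 1 + 2.5 = 24
Sorted ascending: N6, N2, N5, N7, … — the third-nearest is N5.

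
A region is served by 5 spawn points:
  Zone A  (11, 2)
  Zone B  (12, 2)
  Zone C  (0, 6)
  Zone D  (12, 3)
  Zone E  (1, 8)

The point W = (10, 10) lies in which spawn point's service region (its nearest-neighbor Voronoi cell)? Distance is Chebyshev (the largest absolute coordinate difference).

Zone D

d(W, Zone A) = max(1, 8) = 8
d(W, Zone B) = max(2, 8) = 8
d(W, Zone C) = max(10, 4) = 10
d(W, Zone D) = max(2, 7) = 7
d(W, Zone E) = max(9, 2) = 9
Zone D is nearest.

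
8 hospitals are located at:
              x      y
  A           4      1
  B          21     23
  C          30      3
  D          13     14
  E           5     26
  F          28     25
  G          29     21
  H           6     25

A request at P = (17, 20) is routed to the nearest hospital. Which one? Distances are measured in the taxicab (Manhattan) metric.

B

d(P,A) = |17−4| + |20−1| = 13 + 19 = 32
d(P,B) = |17−21| + |20−23| = 4 + 3 = 7
d(P,C) = |17−30| + |20−3| = 13 + 17 = 30
d(P,D) = |17−13| + |20−14| = 4 + 6 = 10
d(P,E) = |17−5| + |20−26| = 12 + 6 = 18
d(P,F) = |17−28| + |20−25| = 11 + 5 = 16
d(P,G) = |17−29| + |20−21| = 12 + 1 = 13
d(P,H) = |17−6| + |20−25| = 11 + 5 = 16
B is nearest.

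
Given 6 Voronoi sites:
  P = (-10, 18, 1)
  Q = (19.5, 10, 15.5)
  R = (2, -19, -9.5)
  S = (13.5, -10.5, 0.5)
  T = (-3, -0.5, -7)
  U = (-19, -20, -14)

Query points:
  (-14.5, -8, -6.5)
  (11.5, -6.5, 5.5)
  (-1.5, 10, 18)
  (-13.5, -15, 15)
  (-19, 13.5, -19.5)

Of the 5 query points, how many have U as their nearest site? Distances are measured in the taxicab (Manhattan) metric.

1

(-14.5, -8, -6.5) — d to each: P:38, Q:74, R:30.5, S:37.5, T:19.5, U:24 → nearest is T
(11.5, -6.5, 5.5) — d to each: P:50.5, Q:34.5, R:37, S:11, T:33, U:63.5 → nearest is S
(-1.5, 10, 18) — d to each: P:33.5, Q:23.5, R:60, S:53, T:37, U:79.5 → nearest is Q
(-13.5, -15, 15) — d to each: P:50.5, Q:58.5, R:44, S:46, T:47, U:39.5 → nearest is U
(-19, 13.5, -19.5) — d to each: P:34, Q:77, R:63.5, S:76.5, T:42.5, U:39 → nearest is P
1 of the 5 points has U as nearest.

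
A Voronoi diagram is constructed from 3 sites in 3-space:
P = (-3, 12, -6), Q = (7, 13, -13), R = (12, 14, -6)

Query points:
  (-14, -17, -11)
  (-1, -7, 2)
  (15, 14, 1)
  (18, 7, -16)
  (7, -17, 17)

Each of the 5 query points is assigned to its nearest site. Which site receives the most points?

(-14, -17, -11) — d² to each: P:987, Q:1345, R:1662 → nearest is P
(-1, -7, 2) — d² to each: P:429, Q:689, R:674 → nearest is P
(15, 14, 1) — d² to each: P:377, Q:261, R:58 → nearest is R
(18, 7, -16) — d² to each: P:566, Q:166, R:185 → nearest is Q
(7, -17, 17) — d² to each: P:1470, Q:1800, R:1515 → nearest is P
Tally — P:3, Q:1, R:1. P captures the most (3).

P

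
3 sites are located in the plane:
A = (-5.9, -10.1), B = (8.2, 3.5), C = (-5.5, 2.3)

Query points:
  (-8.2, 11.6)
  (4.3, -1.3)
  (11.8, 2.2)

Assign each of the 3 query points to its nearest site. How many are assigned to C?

(-8.2, 11.6) — d² to each: A:476.18, B:334.57, C:93.78 → nearest is C
(4.3, -1.3) — d² to each: A:181.48, B:38.25, C:109 → nearest is B
(11.8, 2.2) — d² to each: A:464.58, B:14.65, C:299.3 → nearest is B
1 of the 3 points has C as nearest.

1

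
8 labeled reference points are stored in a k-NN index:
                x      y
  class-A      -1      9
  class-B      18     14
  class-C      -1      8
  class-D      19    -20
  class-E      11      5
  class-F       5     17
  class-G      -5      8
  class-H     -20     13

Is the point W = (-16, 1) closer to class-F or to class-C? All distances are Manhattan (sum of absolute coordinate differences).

class-C

d(W, class-F) = |-16−5| + |1−17| = 21 + 16 = 37
d(W, class-C) = |-16−(-1)| + |1−8| = 15 + 7 = 22
37 > 22, so class-C is closer.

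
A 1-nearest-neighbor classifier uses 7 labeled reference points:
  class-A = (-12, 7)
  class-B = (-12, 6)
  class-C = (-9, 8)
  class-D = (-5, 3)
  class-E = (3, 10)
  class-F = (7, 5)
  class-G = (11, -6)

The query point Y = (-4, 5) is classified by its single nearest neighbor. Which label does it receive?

Squared Euclidean distances:
d²(Y, class-A) = 64 + 4 = 68
d²(Y, class-B) = 64 + 1 = 65
d²(Y, class-C) = 25 + 9 = 34
d²(Y, class-D) = 1 + 4 = 5
d²(Y, class-E) = 49 + 25 = 74
d²(Y, class-F) = 121 + 0 = 121
d²(Y, class-G) = 225 + 121 = 346
Minimum is at class-D.

class-D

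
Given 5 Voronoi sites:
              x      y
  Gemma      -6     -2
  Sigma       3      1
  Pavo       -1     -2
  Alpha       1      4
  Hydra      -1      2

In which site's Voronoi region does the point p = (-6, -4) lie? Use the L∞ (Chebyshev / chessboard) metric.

Gemma

d(p, Gemma) = max(0, 2) = 2
d(p, Sigma) = max(9, 5) = 9
d(p, Pavo) = max(5, 2) = 5
d(p, Alpha) = max(7, 8) = 8
d(p, Hydra) = max(5, 6) = 6
Gemma is nearest.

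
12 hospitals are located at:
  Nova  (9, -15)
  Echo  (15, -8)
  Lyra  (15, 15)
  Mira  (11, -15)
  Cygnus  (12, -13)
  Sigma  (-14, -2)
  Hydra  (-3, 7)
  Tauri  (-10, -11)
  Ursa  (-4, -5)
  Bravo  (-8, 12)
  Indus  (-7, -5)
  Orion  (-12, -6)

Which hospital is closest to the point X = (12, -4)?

Since √ is increasing, it suffices to compare squared distances:
d²(X, Nova) = 9 + 121 = 130
d²(X, Echo) = 9 + 16 = 25
d²(X, Lyra) = 9 + 361 = 370
d²(X, Mira) = 1 + 121 = 122
d²(X, Cygnus) = 0 + 81 = 81
d²(X, Sigma) = 676 + 4 = 680
d²(X, Hydra) = 225 + 121 = 346
d²(X, Tauri) = 484 + 49 = 533
d²(X, Ursa) = 256 + 1 = 257
d²(X, Bravo) = 400 + 256 = 656
d²(X, Indus) = 361 + 1 = 362
d²(X, Orion) = 576 + 4 = 580
The smallest is to Echo, so X lies in the Voronoi region of Echo.

Echo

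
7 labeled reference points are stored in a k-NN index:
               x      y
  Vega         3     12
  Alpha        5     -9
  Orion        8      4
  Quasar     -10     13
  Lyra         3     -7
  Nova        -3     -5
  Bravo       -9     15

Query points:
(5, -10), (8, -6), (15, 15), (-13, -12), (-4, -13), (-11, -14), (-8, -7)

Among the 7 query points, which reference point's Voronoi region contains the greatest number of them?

Nova

(5, -10) — d² to each: Vega:488, Alpha:1, Orion:205, Quasar:754, Lyra:13, Nova:89, Bravo:821 → nearest is Alpha
(8, -6) — d² to each: Vega:349, Alpha:18, Orion:100, Quasar:685, Lyra:26, Nova:122, Bravo:730 → nearest is Alpha
(15, 15) — d² to each: Vega:153, Alpha:676, Orion:170, Quasar:629, Lyra:628, Nova:724, Bravo:576 → nearest is Vega
(-13, -12) — d² to each: Vega:832, Alpha:333, Orion:697, Quasar:634, Lyra:281, Nova:149, Bravo:745 → nearest is Nova
(-4, -13) — d² to each: Vega:674, Alpha:97, Orion:433, Quasar:712, Lyra:85, Nova:65, Bravo:809 → nearest is Nova
(-11, -14) — d² to each: Vega:872, Alpha:281, Orion:685, Quasar:730, Lyra:245, Nova:145, Bravo:845 → nearest is Nova
(-8, -7) — d² to each: Vega:482, Alpha:173, Orion:377, Quasar:404, Lyra:121, Nova:29, Bravo:485 → nearest is Nova
Tally — Vega:1, Alpha:2, Nova:4. Nova captures the most (4).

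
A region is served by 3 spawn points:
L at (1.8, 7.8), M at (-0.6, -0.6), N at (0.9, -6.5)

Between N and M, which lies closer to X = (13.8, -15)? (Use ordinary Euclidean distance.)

Compare squared distances:
|XN|² = (13.8−0.9)² + (-15−(-6.5))² = 166.41 + 72.25 = 238.66
|XM|² = (13.8−(-0.6))² + (-15−(-0.6))² = 207.36 + 207.36 = 414.72
238.66 < 414.72, so N is closer.

N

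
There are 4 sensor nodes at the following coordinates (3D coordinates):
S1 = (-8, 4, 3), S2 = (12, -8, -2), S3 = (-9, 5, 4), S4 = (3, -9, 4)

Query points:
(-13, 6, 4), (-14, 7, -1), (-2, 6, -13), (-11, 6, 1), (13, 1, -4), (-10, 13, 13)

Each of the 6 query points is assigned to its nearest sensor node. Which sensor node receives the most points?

S3

(-13, 6, 4) — d² to each: S1:30, S2:857, S3:17, S4:481 → nearest is S3
(-14, 7, -1) — d² to each: S1:61, S2:902, S3:54, S4:570 → nearest is S3
(-2, 6, -13) — d² to each: S1:296, S2:513, S3:339, S4:539 → nearest is S1
(-11, 6, 1) — d² to each: S1:17, S2:734, S3:14, S4:430 → nearest is S3
(13, 1, -4) — d² to each: S1:499, S2:86, S3:564, S4:264 → nearest is S2
(-10, 13, 13) — d² to each: S1:185, S2:1150, S3:146, S4:734 → nearest is S3
Tally — S1:1, S2:1, S3:4. S3 captures the most (4).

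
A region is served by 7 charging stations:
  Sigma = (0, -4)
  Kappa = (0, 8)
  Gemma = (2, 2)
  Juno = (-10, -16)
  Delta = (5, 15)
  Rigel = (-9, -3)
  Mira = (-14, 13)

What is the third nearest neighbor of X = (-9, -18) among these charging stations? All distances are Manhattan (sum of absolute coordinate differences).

d(X, Sigma) = |-9−0| + |-18−(-4)| = 9 + 14 = 23
d(X, Kappa) = |-9−0| + |-18−8| = 9 + 26 = 35
d(X, Gemma) = |-9−2| + |-18−2| = 11 + 20 = 31
d(X, Juno) = |-9−(-10)| + |-18−(-16)| = 1 + 2 = 3
d(X, Delta) = |-9−5| + |-18−15| = 14 + 33 = 47
d(X, Rigel) = |-9−(-9)| + |-18−(-3)| = 0 + 15 = 15
d(X, Mira) = |-9−(-14)| + |-18−13| = 5 + 31 = 36
Sorted ascending: Juno, Rigel, Sigma, Gemma, … — the third-nearest is Sigma.

Sigma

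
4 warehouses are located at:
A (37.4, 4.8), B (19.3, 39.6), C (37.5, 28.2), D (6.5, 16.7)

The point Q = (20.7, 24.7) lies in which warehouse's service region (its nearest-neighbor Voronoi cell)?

B

Squared Euclidean distances:
|QA|² = (20.7−37.4)² + (24.7−4.8)² = 278.89 + 396.01 = 674.9
|QB|² = (20.7−19.3)² + (24.7−39.6)² = 1.96 + 222.01 = 223.97
|QC|² = (20.7−37.5)² + (24.7−28.2)² = 282.24 + 12.25 = 294.49
|QD|² = (20.7−6.5)² + (24.7−16.7)² = 201.64 + 64 = 265.64
B is nearest.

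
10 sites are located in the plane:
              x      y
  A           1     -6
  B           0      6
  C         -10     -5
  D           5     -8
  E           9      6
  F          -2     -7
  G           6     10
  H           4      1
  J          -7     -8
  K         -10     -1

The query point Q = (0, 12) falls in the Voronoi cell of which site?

Since √ is increasing, it suffices to compare squared distances:
|QA|² = (0−1)² + (12−(-6))² = 1 + 324 = 325
|QB|² = (0−0)² + (12−6)² = 0 + 36 = 36
|QC|² = (0−(-10))² + (12−(-5))² = 100 + 289 = 389
|QD|² = (0−5)² + (12−(-8))² = 25 + 400 = 425
|QE|² = (0−9)² + (12−6)² = 81 + 36 = 117
|QF|² = (0−(-2))² + (12−(-7))² = 4 + 361 = 365
|QG|² = (0−6)² + (12−10)² = 36 + 4 = 40
|QH|² = (0−4)² + (12−1)² = 16 + 121 = 137
|QJ|² = (0−(-7))² + (12−(-8))² = 49 + 400 = 449
|QK|² = (0−(-10))² + (12−(-1))² = 100 + 169 = 269
The smallest is to B, so Q lies in the Voronoi region of B.

B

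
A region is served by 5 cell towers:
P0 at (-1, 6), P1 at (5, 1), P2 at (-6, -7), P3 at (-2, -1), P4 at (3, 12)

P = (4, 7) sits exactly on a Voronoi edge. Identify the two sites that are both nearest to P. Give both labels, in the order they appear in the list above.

Squared distances from P to each site:
|PP0|² = 25 + 1 = 26
|PP1|² = 1 + 36 = 37
|PP2|² = 100 + 196 = 296
|PP3|² = 36 + 64 = 100
|PP4|² = 1 + 25 = 26
P is equidistant from P0 and P4 (both at squared distance 26), and every other site is strictly farther — so P lies on the P0–P4 Voronoi edge.

P0 and P4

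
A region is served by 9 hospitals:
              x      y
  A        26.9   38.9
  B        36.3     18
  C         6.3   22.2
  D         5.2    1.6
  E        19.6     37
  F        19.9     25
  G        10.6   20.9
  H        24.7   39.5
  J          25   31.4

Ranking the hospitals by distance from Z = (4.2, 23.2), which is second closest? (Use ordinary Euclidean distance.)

G

Compare squared distances (the ordering matches that of the actual distances):
|ZA|² = 515.29 + 246.49 = 761.78
|ZB|² = 1030.41 + 27.04 = 1057.45
|ZC|² = 4.41 + 1 = 5.41
|ZD|² = 1 + 466.56 = 467.56
|ZE|² = 237.16 + 190.44 = 427.6
|ZF|² = 246.49 + 3.24 = 249.73
|ZG|² = 40.96 + 5.29 = 46.25
|ZH|² = 420.25 + 265.69 = 685.94
|ZJ|² = 432.64 + 67.24 = 499.88
Sorted ascending: C, G, F, … — the second-nearest is G.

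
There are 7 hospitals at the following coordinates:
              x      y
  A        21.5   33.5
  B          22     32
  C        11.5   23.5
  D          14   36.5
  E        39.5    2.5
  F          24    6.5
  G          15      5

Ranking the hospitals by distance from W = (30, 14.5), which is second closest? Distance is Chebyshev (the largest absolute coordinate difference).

E

d(W,A) = max(8.5, 19) = 19
d(W,B) = max(8, 17.5) = 17.5
d(W,C) = max(18.5, 9) = 18.5
d(W,D) = max(16, 22) = 22
d(W,E) = max(9.5, 12) = 12
d(W,F) = max(6, 8) = 8
d(W,G) = max(15, 9.5) = 15
Sorted ascending: F, E, G, … — the second-nearest is E.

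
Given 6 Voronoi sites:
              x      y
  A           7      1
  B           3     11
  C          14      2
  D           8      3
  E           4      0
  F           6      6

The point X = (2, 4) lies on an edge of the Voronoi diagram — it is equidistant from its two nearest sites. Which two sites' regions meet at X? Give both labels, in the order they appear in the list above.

Squared distances from X to each site:
|XA|² = 25 + 9 = 34
|XB|² = 1 + 49 = 50
|XC|² = 144 + 4 = 148
|XD|² = 36 + 1 = 37
|XE|² = 4 + 16 = 20
|XF|² = 16 + 4 = 20
X is equidistant from E and F (both at squared distance 20), and every other site is strictly farther — so X lies on the E–F Voronoi edge.

E and F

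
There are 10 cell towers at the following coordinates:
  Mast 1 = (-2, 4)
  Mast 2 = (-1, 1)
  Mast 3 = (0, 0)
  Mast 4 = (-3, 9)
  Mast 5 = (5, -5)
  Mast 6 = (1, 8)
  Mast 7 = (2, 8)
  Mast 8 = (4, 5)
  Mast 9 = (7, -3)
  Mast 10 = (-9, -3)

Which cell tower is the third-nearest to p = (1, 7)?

Since √ is increasing, it suffices to compare squared distances:
d²(p, Mast 1) = (1−(-2))² + (7−4)² = 9 + 9 = 18
d²(p, Mast 2) = (1−(-1))² + (7−1)² = 4 + 36 = 40
d²(p, Mast 3) = (1−0)² + (7−0)² = 1 + 49 = 50
d²(p, Mast 4) = (1−(-3))² + (7−9)² = 16 + 4 = 20
d²(p, Mast 5) = (1−5)² + (7−(-5))² = 16 + 144 = 160
d²(p, Mast 6) = (1−1)² + (7−8)² = 0 + 1 = 1
d²(p, Mast 7) = (1−2)² + (7−8)² = 1 + 1 = 2
d²(p, Mast 8) = (1−4)² + (7−5)² = 9 + 4 = 13
d²(p, Mast 9) = (1−7)² + (7−(-3))² = 36 + 100 = 136
d²(p, Mast 10) = (1−(-9))² + (7−(-3))² = 100 + 100 = 200
Sorted ascending: Mast 6, Mast 7, Mast 8, Mast 1, … — the third-nearest is Mast 8.

Mast 8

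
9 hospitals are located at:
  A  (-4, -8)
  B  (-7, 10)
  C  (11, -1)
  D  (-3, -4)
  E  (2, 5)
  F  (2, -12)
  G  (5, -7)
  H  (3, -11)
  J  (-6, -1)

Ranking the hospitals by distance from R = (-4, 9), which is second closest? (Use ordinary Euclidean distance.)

Since √ is increasing, it suffices to compare squared distances:
|RA|² = (-4−(-4))² + (9−(-8))² = 0 + 289 = 289
|RB|² = (-4−(-7))² + (9−10)² = 9 + 1 = 10
|RC|² = (-4−11)² + (9−(-1))² = 225 + 100 = 325
|RD|² = (-4−(-3))² + (9−(-4))² = 1 + 169 = 170
|RE|² = (-4−2)² + (9−5)² = 36 + 16 = 52
|RF|² = (-4−2)² + (9−(-12))² = 36 + 441 = 477
|RG|² = (-4−5)² + (9−(-7))² = 81 + 256 = 337
|RH|² = (-4−3)² + (9−(-11))² = 49 + 400 = 449
|RJ|² = (-4−(-6))² + (9−(-1))² = 4 + 100 = 104
Sorted ascending: B, E, J, … — the second-nearest is E.

E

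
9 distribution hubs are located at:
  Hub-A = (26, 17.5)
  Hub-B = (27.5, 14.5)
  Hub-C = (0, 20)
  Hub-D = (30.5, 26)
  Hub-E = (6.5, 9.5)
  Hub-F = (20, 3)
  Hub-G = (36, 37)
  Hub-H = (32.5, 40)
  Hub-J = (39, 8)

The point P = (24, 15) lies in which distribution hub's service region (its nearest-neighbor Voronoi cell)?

Since √ is increasing, it suffices to compare squared distances:
d²(P, Hub-A) = (24−26)² + (15−17.5)² = 4 + 6.25 = 10.25
d²(P, Hub-B) = (24−27.5)² + (15−14.5)² = 12.25 + 0.25 = 12.5
d²(P, Hub-C) = (24−0)² + (15−20)² = 576 + 25 = 601
d²(P, Hub-D) = (24−30.5)² + (15−26)² = 42.25 + 121 = 163.25
d²(P, Hub-E) = (24−6.5)² + (15−9.5)² = 306.25 + 30.25 = 336.5
d²(P, Hub-F) = (24−20)² + (15−3)² = 16 + 144 = 160
d²(P, Hub-G) = (24−36)² + (15−37)² = 144 + 484 = 628
d²(P, Hub-H) = (24−32.5)² + (15−40)² = 72.25 + 625 = 697.25
d²(P, Hub-J) = (24−39)² + (15−8)² = 225 + 49 = 274
Minimum is at Hub-A.

Hub-A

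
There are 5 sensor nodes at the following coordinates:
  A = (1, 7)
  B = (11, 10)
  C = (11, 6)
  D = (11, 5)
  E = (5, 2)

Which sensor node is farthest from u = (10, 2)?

A

Since √ is increasing, it suffices to compare squared distances:
|uA|² = (10−1)² + (2−7)² = 81 + 25 = 106
|uB|² = (10−11)² + (2−10)² = 1 + 64 = 65
|uC|² = (10−11)² + (2−6)² = 1 + 16 = 17
|uD|² = (10−11)² + (2−5)² = 1 + 9 = 10
|uE|² = (10−5)² + (2−2)² = 25 + 0 = 25
The largest is to A.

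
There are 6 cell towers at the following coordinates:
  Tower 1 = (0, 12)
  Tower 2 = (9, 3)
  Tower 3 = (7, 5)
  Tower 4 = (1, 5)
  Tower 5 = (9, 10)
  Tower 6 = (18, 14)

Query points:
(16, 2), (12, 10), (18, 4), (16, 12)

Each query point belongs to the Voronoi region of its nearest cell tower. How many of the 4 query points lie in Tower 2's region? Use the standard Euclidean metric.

2

(16, 2) — d² to each: Tower 1:356, Tower 2:50, Tower 3:90, Tower 4:234, Tower 5:113, Tower 6:148 → nearest is Tower 2
(12, 10) — d² to each: Tower 1:148, Tower 2:58, Tower 3:50, Tower 4:146, Tower 5:9, Tower 6:52 → nearest is Tower 5
(18, 4) — d² to each: Tower 1:388, Tower 2:82, Tower 3:122, Tower 4:290, Tower 5:117, Tower 6:100 → nearest is Tower 2
(16, 12) — d² to each: Tower 1:256, Tower 2:130, Tower 3:130, Tower 4:274, Tower 5:53, Tower 6:8 → nearest is Tower 6
2 of the 4 points have Tower 2 as nearest.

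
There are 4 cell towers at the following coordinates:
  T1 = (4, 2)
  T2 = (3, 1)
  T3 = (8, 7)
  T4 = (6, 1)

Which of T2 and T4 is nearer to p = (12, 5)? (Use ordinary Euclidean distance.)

T4

Compare squared distances:
|pT2|² = (12−3)² + (5−1)² = 81 + 16 = 97
|pT4|² = (12−6)² + (5−1)² = 36 + 16 = 52
97 > 52, so T4 is closer.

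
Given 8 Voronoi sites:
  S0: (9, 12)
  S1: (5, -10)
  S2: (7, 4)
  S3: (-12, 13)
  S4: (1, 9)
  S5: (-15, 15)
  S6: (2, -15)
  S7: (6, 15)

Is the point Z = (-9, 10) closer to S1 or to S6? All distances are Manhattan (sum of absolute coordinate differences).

S1

d(Z,S1) = |-9−5| + |10−(-10)| = 14 + 20 = 34
d(Z,S6) = |-9−2| + |10−(-15)| = 11 + 25 = 36
34 < 36, so S1 is closer.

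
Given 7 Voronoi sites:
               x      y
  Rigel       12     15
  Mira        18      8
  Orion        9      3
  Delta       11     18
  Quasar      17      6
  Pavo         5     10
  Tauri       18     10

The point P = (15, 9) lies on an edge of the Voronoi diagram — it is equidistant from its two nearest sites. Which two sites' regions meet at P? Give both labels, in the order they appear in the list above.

Mira and Tauri

Squared distances from P to each site:
d²(P, Rigel) = (15−12)² + (9−15)² = 9 + 36 = 45
d²(P, Mira) = (15−18)² + (9−8)² = 9 + 1 = 10
d²(P, Orion) = (15−9)² + (9−3)² = 36 + 36 = 72
d²(P, Delta) = (15−11)² + (9−18)² = 16 + 81 = 97
d²(P, Quasar) = (15−17)² + (9−6)² = 4 + 9 = 13
d²(P, Pavo) = (15−5)² + (9−10)² = 100 + 1 = 101
d²(P, Tauri) = (15−18)² + (9−10)² = 9 + 1 = 10
P is equidistant from Mira and Tauri (both at squared distance 10), and every other site is strictly farther — so P lies on the Mira–Tauri Voronoi edge.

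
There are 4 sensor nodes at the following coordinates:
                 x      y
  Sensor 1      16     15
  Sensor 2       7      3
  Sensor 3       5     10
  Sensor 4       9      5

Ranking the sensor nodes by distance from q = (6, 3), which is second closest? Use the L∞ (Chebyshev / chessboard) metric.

d(q, Sensor 1) = max(10, 12) = 12
d(q, Sensor 2) = max(1, 0) = 1
d(q, Sensor 3) = max(1, 7) = 7
d(q, Sensor 4) = max(3, 2) = 3
Sorted ascending: Sensor 2, Sensor 4, Sensor 3, … — the second-nearest is Sensor 4.

Sensor 4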